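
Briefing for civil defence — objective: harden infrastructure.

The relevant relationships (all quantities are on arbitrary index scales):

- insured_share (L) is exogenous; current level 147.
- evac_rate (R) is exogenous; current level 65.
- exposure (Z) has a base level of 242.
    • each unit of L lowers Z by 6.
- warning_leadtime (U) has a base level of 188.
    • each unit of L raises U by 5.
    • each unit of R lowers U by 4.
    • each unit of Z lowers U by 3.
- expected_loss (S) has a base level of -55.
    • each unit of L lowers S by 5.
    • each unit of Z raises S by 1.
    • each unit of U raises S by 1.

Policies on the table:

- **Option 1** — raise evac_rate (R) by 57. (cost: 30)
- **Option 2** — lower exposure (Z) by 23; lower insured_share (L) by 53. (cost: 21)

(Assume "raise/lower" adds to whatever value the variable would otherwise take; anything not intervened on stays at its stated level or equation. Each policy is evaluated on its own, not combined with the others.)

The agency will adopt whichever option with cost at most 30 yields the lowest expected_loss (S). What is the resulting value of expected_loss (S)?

Option 1 (R + 57):
  L = 147
  R = 65 + 57 = 122
  Z = 242 − 6·147 = -640
  U = 188 + 5·147 − 4·122 − 3·(-640) = 2355
  S = -55 − 5·147 + (-640) + 2355 = 925
Option 2 (Z − 23, L − 53):
  L = 147 − 53 = 94
  R = 65
  Z = 242 − 6·94 (−23 from intervention) = -345
  U = 188 + 5·94 − 4·65 − 3·(-345) = 1433
  S = -55 − 5·94 + (-345) + 1433 = 563
Comparing — Option 1: S=925, Option 2: S=563. Lowest is 563 (Option 2).

563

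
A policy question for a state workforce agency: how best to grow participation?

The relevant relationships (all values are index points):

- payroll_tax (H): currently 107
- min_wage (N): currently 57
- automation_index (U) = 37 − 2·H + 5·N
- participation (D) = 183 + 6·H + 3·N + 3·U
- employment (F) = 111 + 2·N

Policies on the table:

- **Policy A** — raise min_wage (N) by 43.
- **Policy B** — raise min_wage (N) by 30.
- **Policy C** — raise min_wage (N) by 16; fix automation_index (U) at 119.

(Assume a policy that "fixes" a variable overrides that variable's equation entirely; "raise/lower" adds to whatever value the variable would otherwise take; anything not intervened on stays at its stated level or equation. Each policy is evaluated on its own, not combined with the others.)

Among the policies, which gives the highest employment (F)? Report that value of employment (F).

311

Policy A (N + 43):
  N = 57 + 43 = 100
  F = 111 + 2·100 = 311
Policy B (N + 30):
  N = 57 + 30 = 87
  F = 111 + 2·87 = 285
Policy C (N + 16, U := 119):
  N = 57 + 16 = 73
  F = 111 + 2·73 = 257
Comparing — Policy A: F=311, Policy B: F=285, Policy C: F=257. Highest is 311 (Policy A).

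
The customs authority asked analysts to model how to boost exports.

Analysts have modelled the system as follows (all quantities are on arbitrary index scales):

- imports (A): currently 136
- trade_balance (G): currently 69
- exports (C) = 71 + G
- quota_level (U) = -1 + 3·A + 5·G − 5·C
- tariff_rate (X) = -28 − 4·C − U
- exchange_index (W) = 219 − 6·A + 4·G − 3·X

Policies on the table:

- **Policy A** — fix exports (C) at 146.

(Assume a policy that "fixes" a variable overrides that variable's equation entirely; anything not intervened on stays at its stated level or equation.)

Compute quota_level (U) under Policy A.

22

Policy A (C := 146):
  A = 136
  G = 69
  C = 146
  U = -1 + 3·136 + 5·69 − 5·146 = 22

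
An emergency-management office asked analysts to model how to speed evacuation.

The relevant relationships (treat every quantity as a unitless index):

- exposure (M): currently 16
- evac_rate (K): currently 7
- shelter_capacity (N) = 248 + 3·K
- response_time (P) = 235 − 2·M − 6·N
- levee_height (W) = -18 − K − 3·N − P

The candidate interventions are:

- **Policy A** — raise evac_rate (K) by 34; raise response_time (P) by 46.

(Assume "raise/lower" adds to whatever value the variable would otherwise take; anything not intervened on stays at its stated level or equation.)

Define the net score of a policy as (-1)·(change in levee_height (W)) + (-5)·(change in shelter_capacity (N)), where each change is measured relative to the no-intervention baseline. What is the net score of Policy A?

Baseline:
  M = 16
  K = 7
  N = 248 + 3·7 = 269
  P = 235 − 2·16 − 6·269 = -1411
  W = -18 − 7 − 3·269 − (-1411) = 579
Policy A (K + 34, P + 46):
  M = 16
  K = 7 + 34 = 41
  N = 248 + 3·41 = 371
  P = 235 − 2·16 − 6·371 (+46 from intervention) = -1977
  W = -18 − 41 − 3·371 − (-1977) = 805
ΔW = 805 − 579 = 226; ΔN = 371 − 269 = 102
Score = (-1)·226 + (-5)·102 = -736

-736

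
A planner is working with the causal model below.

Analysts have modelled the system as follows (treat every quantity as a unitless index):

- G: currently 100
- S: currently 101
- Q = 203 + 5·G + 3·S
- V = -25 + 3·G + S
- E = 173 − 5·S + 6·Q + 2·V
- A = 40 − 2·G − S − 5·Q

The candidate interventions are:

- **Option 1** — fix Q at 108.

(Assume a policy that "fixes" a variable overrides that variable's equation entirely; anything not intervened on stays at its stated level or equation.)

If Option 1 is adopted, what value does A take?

Option 1 (Q := 108):
  G = 100
  S = 101
  Q = 108
  A = 40 − 2·100 − 101 − 5·108 = -801

-801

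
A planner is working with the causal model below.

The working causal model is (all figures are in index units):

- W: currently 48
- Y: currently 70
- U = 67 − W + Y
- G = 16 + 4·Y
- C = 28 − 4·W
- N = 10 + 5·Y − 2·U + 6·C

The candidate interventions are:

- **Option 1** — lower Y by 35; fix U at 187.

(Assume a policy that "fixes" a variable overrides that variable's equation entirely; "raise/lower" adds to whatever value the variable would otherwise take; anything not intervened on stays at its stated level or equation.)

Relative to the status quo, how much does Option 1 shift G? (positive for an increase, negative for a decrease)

-140

Baseline:
  Y = 70
  G = 16 + 4·70 = 296
Option 1 (Y − 35, U := 187):
  Y = 70 − 35 = 35
  G = 16 + 4·35 = 156
Change in G: 156 − 296 = -140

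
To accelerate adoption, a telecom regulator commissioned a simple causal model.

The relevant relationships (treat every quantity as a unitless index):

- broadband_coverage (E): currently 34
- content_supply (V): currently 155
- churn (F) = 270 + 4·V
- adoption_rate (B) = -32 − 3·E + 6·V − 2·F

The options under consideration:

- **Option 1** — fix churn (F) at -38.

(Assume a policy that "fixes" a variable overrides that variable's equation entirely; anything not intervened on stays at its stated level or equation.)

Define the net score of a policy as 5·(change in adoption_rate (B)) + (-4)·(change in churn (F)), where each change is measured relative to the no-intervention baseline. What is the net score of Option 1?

Baseline:
  E = 34
  V = 155
  F = 270 + 4·155 = 890
  B = -32 − 3·34 + 6·155 − 2·890 = -984
Option 1 (F := -38):
  E = 34
  V = 155
  F = -38
  B = -32 − 3·34 + 6·155 − 2·(-38) = 872
ΔB = 872 − (-984) = 1856; ΔF = -38 − 890 = -928
Score = 5·1856 + (-4)·(-928) = 12992

12992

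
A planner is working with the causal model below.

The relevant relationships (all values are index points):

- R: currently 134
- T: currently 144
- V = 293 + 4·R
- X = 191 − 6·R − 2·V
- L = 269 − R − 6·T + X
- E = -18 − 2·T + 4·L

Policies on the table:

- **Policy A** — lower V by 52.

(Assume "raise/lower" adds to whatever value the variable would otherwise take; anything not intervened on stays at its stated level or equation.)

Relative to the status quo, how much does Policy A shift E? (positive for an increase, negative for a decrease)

416

Baseline:
  R = 134
  T = 144
  V = 293 + 4·134 = 829
  X = 191 − 6·134 − 2·829 = -2271
  L = 269 − 134 − 6·144 + (-2271) = -3000
  E = -18 − 2·144 + 4·(-3000) = -12306
Policy A (V − 52):
  R = 134
  T = 144
  V = 293 + 4·134 (−52 from intervention) = 777
  X = 191 − 6·134 − 2·777 = -2167
  L = 269 − 134 − 6·144 + (-2167) = -2896
  E = -18 − 2·144 + 4·(-2896) = -11890
Change in E: -11890 − (-12306) = 416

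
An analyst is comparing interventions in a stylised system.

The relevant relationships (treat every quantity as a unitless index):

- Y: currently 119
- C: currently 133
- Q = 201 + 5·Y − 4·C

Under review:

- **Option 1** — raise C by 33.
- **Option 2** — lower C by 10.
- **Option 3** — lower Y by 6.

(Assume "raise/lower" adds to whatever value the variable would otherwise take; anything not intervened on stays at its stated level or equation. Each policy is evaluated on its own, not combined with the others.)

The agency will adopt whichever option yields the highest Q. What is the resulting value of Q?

Option 1 (C + 33):
  Y = 119
  C = 133 + 33 = 166
  Q = 201 + 5·119 − 4·166 = 132
Option 2 (C − 10):
  Y = 119
  C = 133 − 10 = 123
  Q = 201 + 5·119 − 4·123 = 304
Option 3 (Y − 6):
  Y = 119 − 6 = 113
  C = 133
  Q = 201 + 5·113 − 4·133 = 234
Comparing — Option 1: Q=132, Option 2: Q=304, Option 3: Q=234. Highest is 304 (Option 2).

304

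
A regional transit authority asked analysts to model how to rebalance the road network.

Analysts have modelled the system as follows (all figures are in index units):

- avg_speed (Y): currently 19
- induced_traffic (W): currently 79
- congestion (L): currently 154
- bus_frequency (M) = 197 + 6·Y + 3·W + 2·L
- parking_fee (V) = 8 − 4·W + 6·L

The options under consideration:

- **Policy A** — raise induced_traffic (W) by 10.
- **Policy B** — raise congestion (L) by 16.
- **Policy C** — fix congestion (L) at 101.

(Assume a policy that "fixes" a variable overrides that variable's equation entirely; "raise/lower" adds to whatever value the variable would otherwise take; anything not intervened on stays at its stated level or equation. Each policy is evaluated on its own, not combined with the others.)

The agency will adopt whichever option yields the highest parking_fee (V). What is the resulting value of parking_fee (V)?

712

Policy A (W + 10):
  W = 79 + 10 = 89
  L = 154
  V = 8 − 4·89 + 6·154 = 576
Policy B (L + 16):
  W = 79
  L = 154 + 16 = 170
  V = 8 − 4·79 + 6·170 = 712
Policy C (L := 101):
  W = 79
  L = 101
  V = 8 − 4·79 + 6·101 = 298
Comparing — Policy A: V=576, Policy B: V=712, Policy C: V=298. Highest is 712 (Policy B).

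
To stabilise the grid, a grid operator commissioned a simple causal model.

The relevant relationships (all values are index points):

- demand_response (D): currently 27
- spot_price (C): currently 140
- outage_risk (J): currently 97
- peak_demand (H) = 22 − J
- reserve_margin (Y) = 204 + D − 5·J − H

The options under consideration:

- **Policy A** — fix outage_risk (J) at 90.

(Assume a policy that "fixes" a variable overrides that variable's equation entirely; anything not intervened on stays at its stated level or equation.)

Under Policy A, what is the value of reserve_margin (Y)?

Policy A (J := 90):
  D = 27
  J = 90
  H = 22 − 90 = -68
  Y = 204 + 27 − 5·90 − (-68) = -151

-151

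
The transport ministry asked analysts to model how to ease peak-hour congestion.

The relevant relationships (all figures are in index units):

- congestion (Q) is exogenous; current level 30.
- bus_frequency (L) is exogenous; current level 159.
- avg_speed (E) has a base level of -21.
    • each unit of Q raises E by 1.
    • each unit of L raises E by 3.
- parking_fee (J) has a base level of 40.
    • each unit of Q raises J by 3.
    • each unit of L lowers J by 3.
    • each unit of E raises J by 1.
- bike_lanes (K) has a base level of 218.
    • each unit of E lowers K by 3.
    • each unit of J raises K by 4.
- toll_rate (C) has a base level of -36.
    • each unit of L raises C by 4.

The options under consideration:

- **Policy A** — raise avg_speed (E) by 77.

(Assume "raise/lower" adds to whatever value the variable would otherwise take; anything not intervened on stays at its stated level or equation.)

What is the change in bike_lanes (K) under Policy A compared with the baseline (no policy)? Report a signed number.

77

Baseline:
  Q = 30
  L = 159
  E = -21 + 30 + 3·159 = 486
  J = 40 + 3·30 − 3·159 + 486 = 139
  K = 218 − 3·486 + 4·139 = -684
Policy A (E + 77):
  Q = 30
  L = 159
  E = -21 + 30 + 3·159 (+77 from intervention) = 563
  J = 40 + 3·30 − 3·159 + 563 = 216
  K = 218 − 3·563 + 4·216 = -607
Change in K: -607 − (-684) = 77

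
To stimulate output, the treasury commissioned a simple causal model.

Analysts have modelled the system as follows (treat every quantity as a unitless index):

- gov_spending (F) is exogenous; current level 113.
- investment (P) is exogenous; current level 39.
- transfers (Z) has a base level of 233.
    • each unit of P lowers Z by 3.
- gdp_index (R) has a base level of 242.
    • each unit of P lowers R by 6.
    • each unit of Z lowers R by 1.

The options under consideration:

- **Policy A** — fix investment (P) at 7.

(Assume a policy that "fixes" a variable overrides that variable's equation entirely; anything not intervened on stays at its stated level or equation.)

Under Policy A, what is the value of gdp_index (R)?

Policy A (P := 7):
  P = 7
  Z = 233 − 3·7 = 212
  R = 242 − 6·7 − 212 = -12

-12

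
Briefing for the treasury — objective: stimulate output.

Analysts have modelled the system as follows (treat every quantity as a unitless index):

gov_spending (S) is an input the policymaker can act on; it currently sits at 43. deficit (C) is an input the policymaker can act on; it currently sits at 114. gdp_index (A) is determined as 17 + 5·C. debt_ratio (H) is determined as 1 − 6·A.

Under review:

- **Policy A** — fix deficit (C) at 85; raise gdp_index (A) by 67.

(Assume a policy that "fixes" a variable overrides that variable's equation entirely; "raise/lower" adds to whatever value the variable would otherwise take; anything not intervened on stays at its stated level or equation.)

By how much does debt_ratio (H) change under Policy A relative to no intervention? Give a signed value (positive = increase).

Baseline:
  C = 114
  A = 17 + 5·114 = 587
  H = 1 − 6·587 = -3521
Policy A (C := 85, A + 67):
  C = 85
  A = 17 + 5·85 (+67 from intervention) = 509
  H = 1 − 6·509 = -3053
Change in H: -3053 − (-3521) = 468

468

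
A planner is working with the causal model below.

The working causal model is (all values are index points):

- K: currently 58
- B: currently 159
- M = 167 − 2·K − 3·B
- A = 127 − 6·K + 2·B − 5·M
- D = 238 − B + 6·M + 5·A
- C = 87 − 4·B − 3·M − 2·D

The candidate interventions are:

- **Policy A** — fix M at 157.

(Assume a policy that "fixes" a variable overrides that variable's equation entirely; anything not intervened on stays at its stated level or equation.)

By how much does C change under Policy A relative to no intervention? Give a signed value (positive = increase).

Baseline:
  K = 58
  B = 159
  M = 167 − 2·58 − 3·159 = -426
  A = 127 − 6·58 + 2·159 − 5·(-426) = 2227
  D = 238 − 159 + 6·(-426) + 5·2227 = 8658
  C = 87 − 4·159 − 3·(-426) − 2·8658 = -16587
Policy A (M := 157):
  K = 58
  B = 159
  M = 157
  A = 127 − 6·58 + 2·159 − 5·157 = -688
  D = 238 − 159 + 6·157 + 5·(-688) = -2419
  C = 87 − 4·159 − 3·157 − 2·(-2419) = 3818
Change in C: 3818 − (-16587) = 20405

20405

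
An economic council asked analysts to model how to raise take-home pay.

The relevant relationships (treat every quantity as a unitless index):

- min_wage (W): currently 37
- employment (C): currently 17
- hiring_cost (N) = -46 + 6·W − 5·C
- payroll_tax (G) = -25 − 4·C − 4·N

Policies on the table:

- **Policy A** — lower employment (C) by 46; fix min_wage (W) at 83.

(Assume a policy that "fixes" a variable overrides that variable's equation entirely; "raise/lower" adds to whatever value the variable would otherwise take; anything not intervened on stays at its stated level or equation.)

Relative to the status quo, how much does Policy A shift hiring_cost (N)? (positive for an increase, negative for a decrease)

Baseline:
  W = 37
  C = 17
  N = -46 + 6·37 − 5·17 = 91
Policy A (C − 46, W := 83):
  W = 83
  C = 17 − 46 = -29
  N = -46 + 6·83 − 5·(-29) = 597
Change in N: 597 − 91 = 506

506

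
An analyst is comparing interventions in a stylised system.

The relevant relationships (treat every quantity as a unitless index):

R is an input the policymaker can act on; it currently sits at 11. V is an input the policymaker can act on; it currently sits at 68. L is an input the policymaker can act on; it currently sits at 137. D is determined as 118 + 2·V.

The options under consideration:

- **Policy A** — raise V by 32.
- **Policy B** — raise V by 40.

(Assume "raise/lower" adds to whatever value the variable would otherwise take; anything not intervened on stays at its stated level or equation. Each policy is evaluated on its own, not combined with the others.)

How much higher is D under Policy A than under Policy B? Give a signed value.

Policy A (V + 32):
  V = 68 + 32 = 100
  D = 118 + 2·100 = 318
Policy B (V + 40):
  V = 68 + 40 = 108
  D = 118 + 2·108 = 334
D: 318 − 334 = -16

-16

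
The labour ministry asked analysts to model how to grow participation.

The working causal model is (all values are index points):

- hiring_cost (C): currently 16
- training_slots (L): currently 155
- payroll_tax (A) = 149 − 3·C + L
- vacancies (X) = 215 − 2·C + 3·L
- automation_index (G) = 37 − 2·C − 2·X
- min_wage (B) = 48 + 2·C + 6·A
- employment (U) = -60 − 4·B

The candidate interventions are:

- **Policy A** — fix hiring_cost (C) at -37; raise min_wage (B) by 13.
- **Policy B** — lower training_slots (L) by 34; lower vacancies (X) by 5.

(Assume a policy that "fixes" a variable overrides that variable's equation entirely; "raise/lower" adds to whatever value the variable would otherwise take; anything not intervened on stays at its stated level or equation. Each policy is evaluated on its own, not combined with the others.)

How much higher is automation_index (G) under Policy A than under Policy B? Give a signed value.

-320

Policy A (C := -37, B + 13):
  C = -37
  L = 155
  X = 215 − 2·(-37) + 3·155 = 754
  G = 37 − 2·(-37) − 2·754 = -1397
Policy B (L − 34, X − 5):
  C = 16
  L = 155 − 34 = 121
  X = 215 − 2·16 + 3·121 (−5 from intervention) = 541
  G = 37 − 2·16 − 2·541 = -1077
G: -1397 − (-1077) = -320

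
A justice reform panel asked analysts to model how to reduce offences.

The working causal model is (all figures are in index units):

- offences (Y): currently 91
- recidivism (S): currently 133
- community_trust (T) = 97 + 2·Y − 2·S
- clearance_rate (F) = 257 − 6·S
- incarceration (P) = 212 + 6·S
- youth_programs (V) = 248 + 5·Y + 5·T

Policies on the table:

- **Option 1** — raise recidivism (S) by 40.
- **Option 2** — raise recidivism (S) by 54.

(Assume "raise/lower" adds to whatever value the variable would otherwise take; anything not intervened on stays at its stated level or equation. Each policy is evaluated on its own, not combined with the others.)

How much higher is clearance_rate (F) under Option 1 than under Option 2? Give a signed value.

84

Option 1 (S + 40):
  S = 133 + 40 = 173
  F = 257 − 6·173 = -781
Option 2 (S + 54):
  S = 133 + 54 = 187
  F = 257 − 6·187 = -865
F: -781 − (-865) = 84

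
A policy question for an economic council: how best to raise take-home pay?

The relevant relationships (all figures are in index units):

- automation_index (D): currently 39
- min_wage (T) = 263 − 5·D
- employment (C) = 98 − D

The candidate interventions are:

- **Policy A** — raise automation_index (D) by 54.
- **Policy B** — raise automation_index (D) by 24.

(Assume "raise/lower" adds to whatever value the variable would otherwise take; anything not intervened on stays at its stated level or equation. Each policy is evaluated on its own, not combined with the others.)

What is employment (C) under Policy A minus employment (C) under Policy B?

Policy A (D + 54):
  D = 39 + 54 = 93
  C = 98 − 93 = 5
Policy B (D + 24):
  D = 39 + 24 = 63
  C = 98 − 63 = 35
C: 5 − 35 = -30

-30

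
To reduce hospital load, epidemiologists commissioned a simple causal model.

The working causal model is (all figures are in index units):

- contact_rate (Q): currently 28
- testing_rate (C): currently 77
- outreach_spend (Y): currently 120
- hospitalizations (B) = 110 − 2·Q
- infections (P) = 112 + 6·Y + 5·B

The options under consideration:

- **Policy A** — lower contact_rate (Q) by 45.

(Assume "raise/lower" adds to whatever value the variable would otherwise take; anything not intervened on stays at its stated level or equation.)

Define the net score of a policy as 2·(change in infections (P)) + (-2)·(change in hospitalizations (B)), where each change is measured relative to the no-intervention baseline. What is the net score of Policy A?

720

Baseline:
  Q = 28
  Y = 120
  B = 110 − 2·28 = 54
  P = 112 + 6·120 + 5·54 = 1102
Policy A (Q − 45):
  Q = 28 − 45 = -17
  Y = 120
  B = 110 − 2·(-17) = 144
  P = 112 + 6·120 + 5·144 = 1552
ΔP = 1552 − 1102 = 450; ΔB = 144 − 54 = 90
Score = 2·450 + (-2)·90 = 720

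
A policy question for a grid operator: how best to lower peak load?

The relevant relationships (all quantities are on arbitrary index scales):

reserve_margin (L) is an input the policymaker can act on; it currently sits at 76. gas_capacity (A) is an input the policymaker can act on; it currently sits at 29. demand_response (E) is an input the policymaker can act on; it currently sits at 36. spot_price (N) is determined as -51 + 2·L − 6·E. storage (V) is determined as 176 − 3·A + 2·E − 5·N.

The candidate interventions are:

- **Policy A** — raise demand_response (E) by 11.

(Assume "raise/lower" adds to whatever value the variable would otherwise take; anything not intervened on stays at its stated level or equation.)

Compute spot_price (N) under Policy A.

-181

Policy A (E + 11):
  L = 76
  E = 36 + 11 = 47
  N = -51 + 2·76 − 6·47 = -181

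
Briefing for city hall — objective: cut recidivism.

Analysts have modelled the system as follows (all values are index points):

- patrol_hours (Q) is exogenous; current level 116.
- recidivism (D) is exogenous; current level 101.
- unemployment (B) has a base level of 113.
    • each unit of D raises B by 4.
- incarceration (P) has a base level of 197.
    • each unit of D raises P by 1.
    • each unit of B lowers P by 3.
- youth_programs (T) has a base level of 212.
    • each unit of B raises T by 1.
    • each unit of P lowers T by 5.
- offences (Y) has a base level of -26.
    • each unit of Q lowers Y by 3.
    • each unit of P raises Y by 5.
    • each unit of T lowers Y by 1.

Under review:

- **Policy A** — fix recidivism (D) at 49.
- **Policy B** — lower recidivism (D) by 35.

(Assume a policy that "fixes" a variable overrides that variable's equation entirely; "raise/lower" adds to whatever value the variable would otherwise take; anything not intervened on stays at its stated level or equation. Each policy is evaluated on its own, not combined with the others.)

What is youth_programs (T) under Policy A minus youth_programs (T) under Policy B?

Policy A (D := 49):
  D = 49
  B = 113 + 4·49 = 309
  P = 197 + 49 − 3·309 = -681
  T = 212 + 309 − 5·(-681) = 3926
Policy B (D − 35):
  D = 101 − 35 = 66
  B = 113 + 4·66 = 377
  P = 197 + 66 − 3·377 = -868
  T = 212 + 377 − 5·(-868) = 4929
T: 3926 − 4929 = -1003

-1003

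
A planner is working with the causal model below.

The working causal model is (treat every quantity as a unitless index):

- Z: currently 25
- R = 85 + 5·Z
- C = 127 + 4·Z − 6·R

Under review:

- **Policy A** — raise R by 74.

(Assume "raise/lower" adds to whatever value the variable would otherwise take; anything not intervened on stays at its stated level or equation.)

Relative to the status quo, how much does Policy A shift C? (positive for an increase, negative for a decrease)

-444

Baseline:
  Z = 25
  R = 85 + 5·25 = 210
  C = 127 + 4·25 − 6·210 = -1033
Policy A (R + 74):
  Z = 25
  R = 85 + 5·25 (+74 from intervention) = 284
  C = 127 + 4·25 − 6·284 = -1477
Change in C: -1477 − (-1033) = -444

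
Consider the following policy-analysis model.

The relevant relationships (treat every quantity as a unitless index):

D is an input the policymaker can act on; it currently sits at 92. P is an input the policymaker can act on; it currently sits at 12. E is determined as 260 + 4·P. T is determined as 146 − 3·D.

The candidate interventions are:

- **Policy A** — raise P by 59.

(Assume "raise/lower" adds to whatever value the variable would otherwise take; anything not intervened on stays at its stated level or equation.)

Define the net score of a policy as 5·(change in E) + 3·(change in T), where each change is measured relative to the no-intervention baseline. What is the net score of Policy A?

1180

Baseline:
  D = 92
  P = 12
  E = 260 + 4·12 = 308
  T = 146 − 3·92 = -130
Policy A (P + 59):
  D = 92
  P = 12 + 59 = 71
  E = 260 + 4·71 = 544
  T = 146 − 3·92 = -130
ΔE = 544 − 308 = 236; ΔT = -130 − (-130) = 0
Score = 5·236 + 3·0 = 1180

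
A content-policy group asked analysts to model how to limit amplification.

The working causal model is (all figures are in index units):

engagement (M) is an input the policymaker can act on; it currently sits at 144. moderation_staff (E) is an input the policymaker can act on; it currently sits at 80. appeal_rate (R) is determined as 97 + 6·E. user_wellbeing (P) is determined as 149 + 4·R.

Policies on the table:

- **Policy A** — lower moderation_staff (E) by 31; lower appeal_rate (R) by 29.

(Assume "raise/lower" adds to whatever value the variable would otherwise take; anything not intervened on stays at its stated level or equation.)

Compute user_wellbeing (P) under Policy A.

1597

Policy A (E − 31, R − 29):
  E = 80 − 31 = 49
  R = 97 + 6·49 (−29 from intervention) = 362
  P = 149 + 4·362 = 1597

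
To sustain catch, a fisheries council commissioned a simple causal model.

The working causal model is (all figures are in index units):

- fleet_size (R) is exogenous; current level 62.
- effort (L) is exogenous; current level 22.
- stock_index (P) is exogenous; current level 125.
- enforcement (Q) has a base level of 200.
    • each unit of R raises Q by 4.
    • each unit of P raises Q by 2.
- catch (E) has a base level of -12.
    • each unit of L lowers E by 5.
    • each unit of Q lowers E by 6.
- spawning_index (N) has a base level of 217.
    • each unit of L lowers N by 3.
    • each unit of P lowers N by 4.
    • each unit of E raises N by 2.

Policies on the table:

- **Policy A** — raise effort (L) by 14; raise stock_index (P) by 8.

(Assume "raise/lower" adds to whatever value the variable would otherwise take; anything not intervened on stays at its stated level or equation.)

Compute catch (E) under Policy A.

Policy A (L + 14, P + 8):
  R = 62
  L = 22 + 14 = 36
  P = 125 + 8 = 133
  Q = 200 + 4·62 + 2·133 = 714
  E = -12 − 5·36 − 6·714 = -4476

-4476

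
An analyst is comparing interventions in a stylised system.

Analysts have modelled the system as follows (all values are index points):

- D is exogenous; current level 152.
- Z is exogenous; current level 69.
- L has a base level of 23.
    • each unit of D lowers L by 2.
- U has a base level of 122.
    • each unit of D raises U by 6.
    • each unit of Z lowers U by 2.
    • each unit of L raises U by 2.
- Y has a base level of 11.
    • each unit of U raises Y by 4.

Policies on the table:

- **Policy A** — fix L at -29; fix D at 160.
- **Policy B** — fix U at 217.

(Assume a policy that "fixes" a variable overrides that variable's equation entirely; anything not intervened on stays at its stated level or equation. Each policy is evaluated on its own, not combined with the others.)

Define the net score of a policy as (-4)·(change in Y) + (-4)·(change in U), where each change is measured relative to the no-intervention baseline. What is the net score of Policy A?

Baseline:
  D = 152
  Z = 69
  L = 23 − 2·152 = -281
  U = 122 + 6·152 − 2·69 + 2·(-281) = 334
  Y = 11 + 4·334 = 1347
Policy A (L := -29, D := 160):
  D = 160
  Z = 69
  L = -29
  U = 122 + 6·160 − 2·69 + 2·(-29) = 886
  Y = 11 + 4·886 = 3555
ΔY = 3555 − 1347 = 2208; ΔU = 886 − 334 = 552
Score = (-4)·2208 + (-4)·552 = -11040

-11040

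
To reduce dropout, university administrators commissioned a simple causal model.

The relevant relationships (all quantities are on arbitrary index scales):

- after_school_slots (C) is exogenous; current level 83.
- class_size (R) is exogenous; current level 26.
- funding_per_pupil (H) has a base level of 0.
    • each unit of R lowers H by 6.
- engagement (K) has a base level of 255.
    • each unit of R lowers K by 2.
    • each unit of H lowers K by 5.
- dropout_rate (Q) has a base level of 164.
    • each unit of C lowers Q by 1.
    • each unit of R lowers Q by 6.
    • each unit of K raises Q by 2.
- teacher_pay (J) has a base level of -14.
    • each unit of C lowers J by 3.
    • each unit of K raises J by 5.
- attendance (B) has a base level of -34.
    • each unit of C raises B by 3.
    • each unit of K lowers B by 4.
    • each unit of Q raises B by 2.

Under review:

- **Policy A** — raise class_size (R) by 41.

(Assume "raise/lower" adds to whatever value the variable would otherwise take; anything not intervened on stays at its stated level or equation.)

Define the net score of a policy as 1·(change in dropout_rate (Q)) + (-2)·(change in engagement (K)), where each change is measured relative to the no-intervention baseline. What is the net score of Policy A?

-246

Baseline:
  C = 83
  R = 26
  H = 0 − 6·26 = -156
  K = 255 − 2·26 − 5·(-156) = 983
  Q = 164 − 83 − 6·26 + 2·983 = 1891
Policy A (R + 41):
  C = 83
  R = 26 + 41 = 67
  H = 0 − 6·67 = -402
  K = 255 − 2·67 − 5·(-402) = 2131
  Q = 164 − 83 − 6·67 + 2·2131 = 3941
ΔQ = 3941 − 1891 = 2050; ΔK = 2131 − 983 = 1148
Score = 1·2050 + (-2)·1148 = -246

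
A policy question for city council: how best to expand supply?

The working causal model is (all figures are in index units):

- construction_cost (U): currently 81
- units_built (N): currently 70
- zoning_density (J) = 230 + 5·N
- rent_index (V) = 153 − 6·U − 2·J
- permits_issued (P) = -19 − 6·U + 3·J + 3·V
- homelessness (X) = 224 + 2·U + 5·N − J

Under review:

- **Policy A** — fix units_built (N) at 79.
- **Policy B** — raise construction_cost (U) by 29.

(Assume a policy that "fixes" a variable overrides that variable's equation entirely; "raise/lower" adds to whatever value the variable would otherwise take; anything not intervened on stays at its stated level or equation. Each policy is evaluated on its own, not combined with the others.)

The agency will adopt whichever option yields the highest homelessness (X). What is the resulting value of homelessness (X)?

214

Policy A (N := 79):
  U = 81
  N = 79
  J = 230 + 5·79 = 625
  X = 224 + 2·81 + 5·79 − 625 = 156
Policy B (U + 29):
  U = 81 + 29 = 110
  N = 70
  J = 230 + 5·70 = 580
  X = 224 + 2·110 + 5·70 − 580 = 214
Comparing — Policy A: X=156, Policy B: X=214. Highest is 214 (Policy B).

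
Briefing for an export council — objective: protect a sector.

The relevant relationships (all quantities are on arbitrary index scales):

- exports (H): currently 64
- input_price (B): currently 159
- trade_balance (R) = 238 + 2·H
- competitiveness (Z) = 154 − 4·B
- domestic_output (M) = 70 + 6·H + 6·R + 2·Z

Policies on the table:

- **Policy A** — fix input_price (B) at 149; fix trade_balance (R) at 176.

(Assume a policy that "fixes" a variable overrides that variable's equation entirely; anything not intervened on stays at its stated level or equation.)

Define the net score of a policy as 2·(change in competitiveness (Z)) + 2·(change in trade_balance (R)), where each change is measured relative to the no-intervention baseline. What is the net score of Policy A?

Baseline:
  H = 64
  B = 159
  R = 238 + 2·64 = 366
  Z = 154 − 4·159 = -482
Policy A (B := 149, R := 176):
  H = 64
  B = 149
  R = 176
  Z = 154 − 4·149 = -442
ΔZ = -442 − (-482) = 40; ΔR = 176 − 366 = -190
Score = 2·40 + 2·(-190) = -300

-300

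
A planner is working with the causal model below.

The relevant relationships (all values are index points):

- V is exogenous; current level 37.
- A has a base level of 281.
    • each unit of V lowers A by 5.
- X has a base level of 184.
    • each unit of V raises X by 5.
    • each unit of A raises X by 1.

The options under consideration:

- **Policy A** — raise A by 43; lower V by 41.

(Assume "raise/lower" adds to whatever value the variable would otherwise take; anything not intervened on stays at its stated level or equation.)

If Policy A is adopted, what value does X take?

Policy A (A + 43, V − 41):
  V = 37 − 41 = -4
  A = 281 − 5·(-4) (+43 from intervention) = 344
  X = 184 + 5·(-4) + 344 = 508

508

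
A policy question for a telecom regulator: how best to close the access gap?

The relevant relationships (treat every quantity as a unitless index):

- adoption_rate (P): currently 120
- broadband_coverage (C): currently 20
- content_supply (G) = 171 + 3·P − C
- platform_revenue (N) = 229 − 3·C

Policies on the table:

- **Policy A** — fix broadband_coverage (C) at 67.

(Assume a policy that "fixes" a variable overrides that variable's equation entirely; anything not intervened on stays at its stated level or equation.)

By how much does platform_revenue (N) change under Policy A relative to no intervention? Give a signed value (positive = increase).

Baseline:
  C = 20
  N = 229 − 3·20 = 169
Policy A (C := 67):
  C = 67
  N = 229 − 3·67 = 28
Change in N: 28 − 169 = -141

-141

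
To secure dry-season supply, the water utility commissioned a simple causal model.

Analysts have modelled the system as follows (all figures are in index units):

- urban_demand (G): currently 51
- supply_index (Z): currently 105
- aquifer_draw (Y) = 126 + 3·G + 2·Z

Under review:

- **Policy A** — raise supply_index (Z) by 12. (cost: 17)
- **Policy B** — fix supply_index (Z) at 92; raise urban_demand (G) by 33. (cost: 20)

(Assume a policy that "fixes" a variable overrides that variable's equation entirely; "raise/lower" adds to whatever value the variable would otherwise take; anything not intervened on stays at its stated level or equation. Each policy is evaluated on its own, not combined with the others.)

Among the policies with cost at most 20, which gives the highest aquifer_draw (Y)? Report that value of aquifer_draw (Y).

562

Policy A (Z + 12):
  G = 51
  Z = 105 + 12 = 117
  Y = 126 + 3·51 + 2·117 = 513
Policy B (Z := 92, G + 33):
  G = 51 + 33 = 84
  Z = 92
  Y = 126 + 3·84 + 2·92 = 562
Comparing — Policy A: Y=513, Policy B: Y=562. Highest is 562 (Policy B).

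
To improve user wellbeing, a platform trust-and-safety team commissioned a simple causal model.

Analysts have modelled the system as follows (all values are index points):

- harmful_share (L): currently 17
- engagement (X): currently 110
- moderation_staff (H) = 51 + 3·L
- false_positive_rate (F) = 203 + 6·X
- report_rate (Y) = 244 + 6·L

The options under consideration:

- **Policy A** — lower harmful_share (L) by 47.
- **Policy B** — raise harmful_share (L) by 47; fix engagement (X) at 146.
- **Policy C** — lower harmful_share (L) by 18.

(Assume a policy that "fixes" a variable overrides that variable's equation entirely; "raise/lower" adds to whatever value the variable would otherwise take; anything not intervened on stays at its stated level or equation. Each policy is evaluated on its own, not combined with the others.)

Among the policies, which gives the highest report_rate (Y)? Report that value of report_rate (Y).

628

Policy A (L − 47):
  L = 17 − 47 = -30
  Y = 244 + 6·(-30) = 64
Policy B (L + 47, X := 146):
  L = 17 + 47 = 64
  Y = 244 + 6·64 = 628
Policy C (L − 18):
  L = 17 − 18 = -1
  Y = 244 + 6·(-1) = 238
Comparing — Policy A: Y=64, Policy B: Y=628, Policy C: Y=238. Highest is 628 (Policy B).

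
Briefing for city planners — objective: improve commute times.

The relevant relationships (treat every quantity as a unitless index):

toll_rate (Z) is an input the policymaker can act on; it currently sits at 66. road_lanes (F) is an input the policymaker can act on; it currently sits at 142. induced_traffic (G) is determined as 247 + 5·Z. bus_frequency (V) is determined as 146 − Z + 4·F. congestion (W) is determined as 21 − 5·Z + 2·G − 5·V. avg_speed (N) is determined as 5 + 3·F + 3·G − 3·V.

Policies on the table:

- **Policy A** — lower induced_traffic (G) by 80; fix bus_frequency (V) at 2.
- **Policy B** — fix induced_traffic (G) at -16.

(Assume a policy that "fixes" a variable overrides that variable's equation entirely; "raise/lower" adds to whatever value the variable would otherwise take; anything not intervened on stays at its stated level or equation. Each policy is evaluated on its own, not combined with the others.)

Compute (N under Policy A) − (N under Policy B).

Policy A (G − 80, V := 2):
  Z = 66
  F = 142
  G = 247 + 5·66 (−80 from intervention) = 497
  V = 2
  N = 5 + 3·142 + 3·497 − 3·2 = 1916
Policy B (G := -16):
  Z = 66
  F = 142
  G = -16
  V = 146 − 66 + 4·142 = 648
  N = 5 + 3·142 + 3·(-16) − 3·648 = -1561
N: 1916 − (-1561) = 3477

3477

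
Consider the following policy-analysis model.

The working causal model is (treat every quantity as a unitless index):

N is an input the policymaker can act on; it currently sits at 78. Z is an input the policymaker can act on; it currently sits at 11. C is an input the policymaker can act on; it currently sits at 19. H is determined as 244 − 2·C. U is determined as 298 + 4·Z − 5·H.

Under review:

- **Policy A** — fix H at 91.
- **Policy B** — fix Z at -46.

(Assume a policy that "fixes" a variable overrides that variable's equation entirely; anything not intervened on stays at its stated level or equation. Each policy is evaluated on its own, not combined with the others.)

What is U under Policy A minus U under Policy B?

803

Policy A (H := 91):
  Z = 11
  C = 19
  H = 91
  U = 298 + 4·11 − 5·91 = -113
Policy B (Z := -46):
  Z = -46
  C = 19
  H = 244 − 2·19 = 206
  U = 298 + 4·(-46) − 5·206 = -916
U: -113 − (-916) = 803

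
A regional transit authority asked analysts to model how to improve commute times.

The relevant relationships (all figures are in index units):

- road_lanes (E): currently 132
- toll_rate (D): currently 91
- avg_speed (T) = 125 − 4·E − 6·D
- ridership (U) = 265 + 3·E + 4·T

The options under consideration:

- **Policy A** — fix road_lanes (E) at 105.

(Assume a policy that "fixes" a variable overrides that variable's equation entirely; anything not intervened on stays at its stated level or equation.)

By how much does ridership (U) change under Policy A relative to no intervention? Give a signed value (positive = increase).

Baseline:
  E = 132
  D = 91
  T = 125 − 4·132 − 6·91 = -949
  U = 265 + 3·132 + 4·(-949) = -3135
Policy A (E := 105):
  E = 105
  D = 91
  T = 125 − 4·105 − 6·91 = -841
  U = 265 + 3·105 + 4·(-841) = -2784
Change in U: -2784 − (-3135) = 351

351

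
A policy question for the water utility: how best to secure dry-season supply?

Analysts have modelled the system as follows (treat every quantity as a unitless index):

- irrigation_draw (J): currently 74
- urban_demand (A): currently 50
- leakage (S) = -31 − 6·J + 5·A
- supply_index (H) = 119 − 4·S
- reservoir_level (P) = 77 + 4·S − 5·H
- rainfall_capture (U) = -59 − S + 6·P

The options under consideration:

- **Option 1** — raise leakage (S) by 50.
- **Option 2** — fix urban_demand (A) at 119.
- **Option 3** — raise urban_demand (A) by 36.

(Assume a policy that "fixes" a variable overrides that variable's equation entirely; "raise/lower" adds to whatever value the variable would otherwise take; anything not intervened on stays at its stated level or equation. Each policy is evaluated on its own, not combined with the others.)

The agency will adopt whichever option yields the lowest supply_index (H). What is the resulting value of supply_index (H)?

-361

Option 1 (S + 50):
  J = 74
  A = 50
  S = -31 − 6·74 + 5·50 (+50 from intervention) = -175
  H = 119 − 4·(-175) = 819
Option 2 (A := 119):
  J = 74
  A = 119
  S = -31 − 6·74 + 5·119 = 120
  H = 119 − 4·120 = -361
Option 3 (A + 36):
  J = 74
  A = 50 + 36 = 86
  S = -31 − 6·74 + 5·86 = -45
  H = 119 − 4·(-45) = 299
Comparing — Option 1: H=819, Option 2: H=-361, Option 3: H=299. Lowest is -361 (Option 2).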